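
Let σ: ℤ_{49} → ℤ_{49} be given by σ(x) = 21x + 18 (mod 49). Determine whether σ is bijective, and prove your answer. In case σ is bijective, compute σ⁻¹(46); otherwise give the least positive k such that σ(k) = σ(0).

We have gcd(21, 49) = 7 > 1. Taking u = 0 and v = 7: σ(0) = 18 and σ(7) = 21·7 + 18 = 165 ≡ 18 (mod 49).
So σ(0) = σ(7) while 0 ≠ 7, hence σ is not injective, hence not bijective.
Since σ is not bijective, we find the least positive k with σ(k) = σ(0): this means 21k ≡ 0 (mod 49), i.e. 49 ∣ 21k. Since gcd(21, 49) = 7, dividing through by 7 this holds exactly when 7 ∣ 3k, and as gcd(3, 7) = 1, exactly when 7 ∣ k.
The smallest positive such k is 7.

7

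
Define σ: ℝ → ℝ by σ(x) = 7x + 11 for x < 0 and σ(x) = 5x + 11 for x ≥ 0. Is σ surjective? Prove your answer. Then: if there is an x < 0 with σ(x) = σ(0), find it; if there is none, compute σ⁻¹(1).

-10/7

Both pieces are strictly increasing (slopes 7 and 5), so each is injective on its own interval.
The left piece maps (−∞, 0) onto (−∞, 11); the right piece maps [0, ∞) onto [11, ∞).
These images together cover ℝ, so σ is surjective.
Because the two images are disjoint, no x < 0 has σ(x) = σ(0), so we compute σ⁻¹(1): 1 lies in (−∞, 11), so solve 7x + 11 = 1: x = (1 − 11)/7 = −10/7.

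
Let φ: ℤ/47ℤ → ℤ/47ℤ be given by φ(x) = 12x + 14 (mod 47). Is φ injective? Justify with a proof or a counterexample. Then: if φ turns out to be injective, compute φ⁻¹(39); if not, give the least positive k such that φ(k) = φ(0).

6

Recall: φ is injective if φ(x_1) = φ(x_2) implies x_1 = x_2.
Suppose φ(x_1) = φ(x_2) in ℤ/47ℤ. Then 12x_1 + 14 ≡ 12x_2 + 14 (mod 47), so 12(x_1 − x_2) ≡ 0 (mod 47).
Since gcd(12, 47) = 1, 12 is invertible modulo 47, thus x_1 − x_2 ≡ 0 (mod 47), i.e. x_1 = x_2.
Hence φ is injective.
We now compute 12⁻¹ mod 47 explicitly. Euclid's algorithm: 47 = 3·12 + 11, 12 = 1·11 + 1; back-substituting gives 1 = 4·12 − 1·47, so 12⁻¹ ≡ 4 (mod 47).
Since φ is injective, we find φ⁻¹(39): we need 12x ≡ 39 − 14 ≡ 25 (mod 47). Using 12⁻¹ = 4: x ≡ 4·25 = 100 = 2·47 + 6, so x = 6.
Check: φ(6) = 12·6 + 14 = 86 = 1·47 + 39 ≡ 39 (mod 47).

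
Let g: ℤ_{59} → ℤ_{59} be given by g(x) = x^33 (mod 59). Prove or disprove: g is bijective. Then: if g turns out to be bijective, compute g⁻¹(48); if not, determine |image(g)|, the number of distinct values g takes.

29

Since 59 is prime, the nonzero elements of ℤ_{59} form a cyclic group of order 58.
As gcd(33, 58) = 1, raising to the 33rd power is a bijection on this group: if s^33 ≡ t^33 then (st^{−1})^33 = 1, and the only element of order dividing gcd(33, 58) = 1 is 1, so s = t.
With g(0) = 0 this makes g injective on all of ℤ_{59}, hence bijective (finite equal-size domain and codomain). In particular g is bijective.
Since g is bijective, we find the preimage of 48. The inverse of x ↦ x^33 on (ℤ_{59})^× is x ↦ x^51, because 33·51 = 1683 = 29·58 + 1 ≡ 1 (mod 58) and x^{58} = 1 for x ≠ 0 (Fermat). So g⁻¹(48) = 48^51 mod 59.
Repeated squaring mod 59: 48^1 ≡ 48, 48^2 ≡ 48² = 2304 ≡ 3, 48^4 ≡ 3² = 9, 48^8 ≡ 9² = 81 ≡ 22, 48^16 ≡ 22² = 484 ≡ 12, 48^32 ≡ 12² = 144 ≡ 26. Since 51 = 32 + 16 + 2 + 1, 48^51 ≡ 26·12·3·48: 26·12 = 312 ≡ 17, then 17·3 = 51, then 51·48 = 2448 ≡ 29. So 48^51 ≡ 29 (mod 59).
Hence g⁻¹(48) = 29.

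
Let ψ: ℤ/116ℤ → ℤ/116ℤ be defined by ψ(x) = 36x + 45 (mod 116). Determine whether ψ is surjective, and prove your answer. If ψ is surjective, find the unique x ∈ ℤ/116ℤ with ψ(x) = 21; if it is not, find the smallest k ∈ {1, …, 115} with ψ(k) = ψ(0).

29

Since gcd(36, 116) = 4, we have 36x ≡ 0 (mod 4) for all x, so ψ(x) ≡ 1 (mod 4).
But 0 ≢ 1 (mod 4), so 0 ∈ ℤ/116ℤ has no preimage. Thus ψ is not surjective.
Since ψ is not surjective, we find the least positive k with ψ(k) = ψ(0): this means 36k ≡ 0 (mod 116), i.e. 116 ∣ 36k. Since gcd(36, 116) = 4, dividing through by 4 this holds exactly when 29 ∣ 9k, and as gcd(9, 29) = 1, exactly when 29 ∣ k.
The smallest positive such k is 29.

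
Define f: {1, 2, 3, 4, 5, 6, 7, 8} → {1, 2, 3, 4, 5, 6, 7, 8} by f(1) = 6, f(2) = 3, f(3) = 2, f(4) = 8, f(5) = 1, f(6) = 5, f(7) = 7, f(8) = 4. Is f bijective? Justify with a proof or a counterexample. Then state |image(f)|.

The values 6, 3, 2, 8, 1, 5, 7, 4 are a permutation of {1, 2, 3, 4, 5, 6, 7, 8}: each element appears exactly once.
So f is injective and surjective, hence bijective.
The image of f is {1, 2, 3, 4, 5, 6, 7, 8}, which has 8 elements.

8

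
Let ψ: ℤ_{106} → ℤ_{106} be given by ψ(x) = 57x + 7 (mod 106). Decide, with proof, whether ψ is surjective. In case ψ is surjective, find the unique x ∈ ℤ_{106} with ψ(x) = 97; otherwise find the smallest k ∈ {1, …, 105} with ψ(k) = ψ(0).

Since gcd(57, 106) = 1, 57 is invertible modulo 106. Euclid's algorithm: 106 = 1·57 + 49, 57 = 1·49 + 8, 49 = 6·8 + 1; back-substituting gives 1 = 93·57 − 50·106, so 57⁻¹ ≡ 93 (mod 106).
Then y ↦ 93(y − 7) is a two-sided inverse to ψ, so every y ∈ ℤ_{106} has a preimage.
So ψ is surjective.
Since ψ is surjective, we find ψ⁻¹(97): we need 57x ≡ 97 − 7 ≡ 90 (mod 106). Using 57⁻¹ = 93: x ≡ 93·90 = 8370 = 78·106 + 102, so x = 102.
Check: ψ(102) = 57·102 + 7 = 5821 = 54·106 + 97 ≡ 97 (mod 106).

102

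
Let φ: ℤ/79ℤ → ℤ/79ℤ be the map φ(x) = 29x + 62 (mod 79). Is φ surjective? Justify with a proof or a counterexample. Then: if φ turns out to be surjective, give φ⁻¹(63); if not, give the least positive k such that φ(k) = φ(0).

30

Since gcd(29, 79) = 1, 29 is invertible modulo 79. Euclid's algorithm: 79 = 2·29 + 21, 29 = 1·21 + 8, 21 = 2·8 + 5, 8 = 1·5 + 3, 5 = 1·3 + 2, 3 = 1·2 + 1; back-substituting gives 1 = 30·29 − 11·79, so 29⁻¹ ≡ 30 (mod 79).
For any y ∈ ℤ/79ℤ, x = 30(y − 62) mod 79 satisfies φ(x) = 29·30(y − 62) + 62 ≡ y (since 29·30 ≡ 1 mod 79). So every y has a preimage.
Thus φ is surjective.
Since φ is surjective, we compute φ⁻¹(63): solve 29x + 62 ≡ 63 (mod 79), i.e. 29x ≡ 1 (mod 79).
Multiplying by 29⁻¹ = 30 gives x ≡ 30·1 = 30 ≡ 30 (mod 79).
Check: φ(30) = 29·30 + 62 = 932 = 11·79 + 63 ≡ 63 (mod 79).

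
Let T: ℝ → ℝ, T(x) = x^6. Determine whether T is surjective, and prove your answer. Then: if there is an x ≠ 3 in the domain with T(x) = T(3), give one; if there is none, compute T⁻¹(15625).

Since 6 is even, x^6 ≥ 0 for all x ∈ ℝ, so −1 ∈ ℝ has no preimage. Hence T is not surjective.
For the follow-up, such an x exists: taking x = −3 ∈ ℝ gives T(−3) = 729 = T(3) with −3 ≠ 3.

-3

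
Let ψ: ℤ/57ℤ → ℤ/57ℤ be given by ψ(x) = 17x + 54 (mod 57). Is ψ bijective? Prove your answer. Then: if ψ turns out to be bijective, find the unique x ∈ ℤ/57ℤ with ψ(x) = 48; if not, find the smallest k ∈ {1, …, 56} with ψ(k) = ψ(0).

If ψ(u) = ψ(v), then 17u ≡ 17v (mod 57). Because gcd(17, 57) = 1, we may cancel 17 to get u ≡ v (mod 57).
We now compute 17⁻¹ mod 57 explicitly. Euclid's algorithm: 57 = 3·17 + 6, 17 = 2·6 + 5, 6 = 1·5 + 1; back-substituting gives 1 = 47·17 − 14·57, so 17⁻¹ ≡ 47 (mod 57).
Then y ↦ 47(y − 54) is a two-sided inverse to ψ, so every y ∈ ℤ/57ℤ has a preimage.
Therefore ψ is bijective.
Since ψ is bijective, we compute ψ⁻¹(48): solve 17x + 54 ≡ 48 (mod 57), i.e. 17x ≡ 51 (mod 57).
Multiplying by 17⁻¹ = 47 gives x ≡ 47·51 = 2397 = 42·57 + 3 ≡ 3 (mod 57).
Check: ψ(3) = 17·3 + 54 = 105 = 1·57 + 48 ≡ 48 (mod 57).

3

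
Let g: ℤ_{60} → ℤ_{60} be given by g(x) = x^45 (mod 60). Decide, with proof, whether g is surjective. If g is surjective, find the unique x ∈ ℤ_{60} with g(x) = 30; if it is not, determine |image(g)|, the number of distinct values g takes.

45

g(0) = 0^45 = 0.
g(30): Repeated squaring mod 60: 30^1 ≡ 30, 30^2 ≡ 30² = 900 ≡ 0, 30^4 ≡ 0² = 0, 30^8 ≡ 0² = 0, 30^16 ≡ 0² = 0, 30^32 ≡ 0² = 0. Since 45 = 32 + 8 + 4 + 1, 30^45 ≡ 0·0·0·30: 0·0 = 0, then 0·0 = 0, then 0·30 = 0. So 30^45 ≡ 0 (mod 60).
So g(0) = g(30) = 0 while 0 ≠ 30, so g is not injective.
A non-injective map from the 60-element set ℤ_{60} to itself takes at most 59 distinct values, so it cannot be surjective. Thus g is not surjective.
Since g is not surjective, we determine |image(g)|. Computing x^45 mod 60 for each x (by repeated squaring, reducing mod 60 at every step), the values g(0), g(1), …, g(59) are: 0, 1, 32, 3, 4, 5, 36, 7, 8, 9, 40, 11, 12, 13, 44, 15, 16, 17, 48, 19, 20, 21, 52, 23, 24, 25, 56, 27, 28, 29, 0, 31, 32, 33, 4, 35, 36, 37, 8, 39, 40, 41, 12, 43, 44, 45, 16, 47, 48, 49, 20, 51, 52, 53, 24, 55, 56, 57, 28, 59.
The distinct values are {0, 1, 3, 4, 5, 7, 8, 9, 11, 12, 13, 15, 16, 17, 19, 20, 21, 23, 24, 25, 27, 28, 29, 31, 32, 33, 35, 36, 37, 39, 40, 41, 43, 44, 45, 47, 48, 49, 51, 52, 53, 55, 56, 57, 59}; there are 45 of them.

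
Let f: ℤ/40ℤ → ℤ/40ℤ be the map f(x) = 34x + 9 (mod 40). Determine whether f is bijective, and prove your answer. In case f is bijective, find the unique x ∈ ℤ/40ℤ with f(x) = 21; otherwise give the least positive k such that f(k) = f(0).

We have gcd(34, 40) = 2 > 1. Taking a = 0 and b = 20: f(0) = 9 and f(20) = 34·20 + 9 = 689 ≡ 9 (mod 40).
So f(0) = f(20) while 0 ≠ 20, thus f is not injective, hence not bijective.
Since f is not bijective, we find the least positive k with f(k) = f(0): this means 34k ≡ 0 (mod 40), i.e. 40 ∣ 34k. Since gcd(34, 40) = 2, dividing through by 2 this holds exactly when 20 ∣ 17k, and as gcd(17, 20) = 1, exactly when 20 ∣ k.
The smallest positive such k is 20.

20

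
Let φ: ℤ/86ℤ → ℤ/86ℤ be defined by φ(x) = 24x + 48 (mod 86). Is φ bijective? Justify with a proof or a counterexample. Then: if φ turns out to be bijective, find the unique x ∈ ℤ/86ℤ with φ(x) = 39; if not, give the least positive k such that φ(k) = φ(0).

43

By definition, φ is injective if φ(x_1) = φ(x_2) implies x_1 = x_2.
We have gcd(24, 86) = 2 > 1. Taking x_1 = 0 and x_2 = 43: φ(0) = 48 and φ(43) = 24·43 + 48 = 1080 ≡ 48 (mod 86).
So φ(0) = φ(43) while 0 ≠ 43, thus φ is not injective, hence not bijective.
Since φ is not bijective, we find the least positive k with φ(k) = φ(0): this means 24k ≡ 0 (mod 86), i.e. 86 ∣ 24k. Since gcd(24, 86) = 2, dividing through by 2 this holds exactly when 43 ∣ 12k, and as gcd(12, 43) = 1, exactly when 43 ∣ k.
The smallest positive such k is 43.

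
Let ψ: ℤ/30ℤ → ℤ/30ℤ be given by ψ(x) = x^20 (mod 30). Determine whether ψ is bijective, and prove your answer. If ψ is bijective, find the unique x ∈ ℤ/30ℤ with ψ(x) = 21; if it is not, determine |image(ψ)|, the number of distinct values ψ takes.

8

ψ(2): Repeated squaring mod 30: 2^1 ≡ 2, 2^2 ≡ 2² = 4, 2^4 ≡ 4² = 16, 2^8 ≡ 16² = 256 ≡ 16, 2^16 ≡ 16² = 256 ≡ 16. Since 20 = 16 + 4, 2^20 ≡ 16·16: 16·16 = 256 ≡ 16. So 2^20 ≡ 16 (mod 30).
ψ(4): Repeated squaring mod 30: 4^1 ≡ 4, 4^2 ≡ 4² = 16, 4^4 ≡ 16² = 256 ≡ 16, 4^8 ≡ 16² = 256 ≡ 16, 4^16 ≡ 16² = 256 ≡ 16. Since 20 = 16 + 4, 4^20 ≡ 16·16: 16·16 = 256 ≡ 16. So 4^20 ≡ 16 (mod 30).
So ψ(2) = ψ(4) = 16 while 2 ≠ 4, thus ψ is not injective, hence not bijective.
Since ψ is not bijective, we determine |image(ψ)|. Computing x^20 mod 30 for each x (by repeated squaring, reducing mod 30 at every step), the values ψ(0), ψ(1), …, ψ(29) are: 0, 1, 16, 21, 16, 25, 6, 1, 16, 21, 10, 1, 6, 1, 16, 15, 16, 1, 6, 1, 10, 21, 16, 1, 6, 25, 16, 21, 16, 1.
The distinct values are {0, 1, 6, 10, 15, 16, 21, 25}; there are 8 of them.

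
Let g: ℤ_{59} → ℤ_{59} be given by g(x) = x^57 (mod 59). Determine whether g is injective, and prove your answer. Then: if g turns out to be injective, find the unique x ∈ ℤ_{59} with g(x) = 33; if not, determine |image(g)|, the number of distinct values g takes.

34

Since 59 is prime, the nonzero elements of ℤ_{59} form a cyclic group of order 58.
As gcd(57, 58) = 1, raising to the 57th power is a bijection on this group: if x_1^57 ≡ x_2^57 then (x_1x_2^{−1})^57 = 1, and the only element of order dividing gcd(57, 58) = 1 is 1, so x_1 = x_2.
With g(0) = 0 this makes g injective on all of ℤ_{59}, hence bijective (finite equal-size domain and codomain). In particular g is injective.
Since g is injective, we find the preimage of 33. The inverse of x ↦ x^57 on (ℤ_{59})^× is x ↦ x^57, because 57·57 = 3249 = 56·58 + 1 ≡ 1 (mod 58) and x^{58} = 1 for x ≠ 0 (Fermat). So g⁻¹(33) = 33^57 mod 59.
Repeated squaring mod 59: 33^1 ≡ 33, 33^2 ≡ 33² = 1089 ≡ 27, 33^4 ≡ 27² = 729 ≡ 21, 33^8 ≡ 21² = 441 ≡ 28, 33^16 ≡ 28² = 784 ≡ 17, 33^32 ≡ 17² = 289 ≡ 53. Since 57 = 32 + 16 + 8 + 1, 33^57 ≡ 53·17·28·33: 53·17 = 901 ≡ 16, then 16·28 = 448 ≡ 35, then 35·33 = 1155 ≡ 34. So 33^57 ≡ 34 (mod 59).
Hence g⁻¹(33) = 34.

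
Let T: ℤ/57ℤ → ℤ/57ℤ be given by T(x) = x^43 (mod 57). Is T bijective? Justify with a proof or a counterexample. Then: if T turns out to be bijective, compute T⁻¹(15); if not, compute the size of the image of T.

Computing x^43 mod 57 for each x (by repeated squaring, reducing mod 57 at every step), the values T(0), T(1), …, T(56) are: 0, 1, 14, 21, 25, 35, 9, 7, 8, 42, 34, 11, 12, 10, 41, 51, 55, 5, 18, 19, 20, 33, 40, 44, 54, 28, 26, 27, 4, 53, 30, 31, 29, 3, 13, 17, 24, 37, 38, 39, 52, 2, 6, 16, 47, 45, 46, 23, 15, 49, 50, 48, 22, 32, 36, 43, 56.
Every element of ℤ/57ℤ appears exactly once in this list, so T is a bijection, and in particular bijective.
Since T is bijective, we read off the preimage of 15 from the same table: T(48) = 15, so T⁻¹(15) = 48.

48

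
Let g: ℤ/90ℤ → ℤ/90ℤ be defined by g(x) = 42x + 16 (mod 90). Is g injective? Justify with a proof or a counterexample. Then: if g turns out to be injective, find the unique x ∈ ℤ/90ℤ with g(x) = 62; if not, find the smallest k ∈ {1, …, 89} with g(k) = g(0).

Recall: g is injective when g(x_1) = g(x_2) forces x_1 = x_2.
We have gcd(42, 90) = 6 > 1. Taking x_1 = 0 and x_2 = 15: g(0) = 16 and g(15) = 42·15 + 16 = 646 ≡ 16 (mod 90).
So g(0) = g(15) while 0 ≠ 15, therefore g is not injective.
Since g is not injective, we find the least positive k with g(k) = g(0): this means 42k ≡ 0 (mod 90), i.e. 90 ∣ 42k. Since gcd(42, 90) = 6, dividing through by 6 this holds exactly when 15 ∣ 7k, and as gcd(7, 15) = 1, exactly when 15 ∣ k.
The smallest positive such k is 15.

15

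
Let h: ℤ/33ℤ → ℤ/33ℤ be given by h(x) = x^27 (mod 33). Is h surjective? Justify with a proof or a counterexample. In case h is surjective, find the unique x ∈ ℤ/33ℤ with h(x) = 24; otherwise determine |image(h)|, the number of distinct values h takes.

30

Computing x^27 mod 33 for each x (by repeated squaring, reducing mod 33 at every step), the values h(0), h(1), …, h(32) are: 0, 1, 29, 9, 16, 14, 30, 28, 2, 15, 10, 11, 12, 7, 20, 27, 25, 8, 6, 13, 26, 21, 22, 23, 18, 31, 5, 3, 19, 17, 24, 4, 32.
Every element of ℤ/33ℤ appears exactly once in this list, so h is a bijection, and in particular surjective.
Since h is surjective, we read off the preimage of 24 from the same table: h(30) = 24, so h⁻¹(24) = 30.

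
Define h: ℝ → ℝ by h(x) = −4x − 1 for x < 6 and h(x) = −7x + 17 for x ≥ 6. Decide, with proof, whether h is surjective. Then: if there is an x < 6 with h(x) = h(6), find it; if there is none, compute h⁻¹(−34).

51/7

Both pieces are strictly decreasing (slopes −4 and −7), so each is injective on its own interval.
The left piece maps (−∞, 6) onto (−25, ∞); the right piece maps [6, ∞) onto (−∞, −25].
These images together cover ℝ, so h is surjective.
Because the two images are disjoint, no x < 6 has h(x) = h(6), so we compute h⁻¹(−34): −34 lies in (−∞, −25], so solve −7x + 17 = −34: x = (−34 − 17)/(−7) = 51/7.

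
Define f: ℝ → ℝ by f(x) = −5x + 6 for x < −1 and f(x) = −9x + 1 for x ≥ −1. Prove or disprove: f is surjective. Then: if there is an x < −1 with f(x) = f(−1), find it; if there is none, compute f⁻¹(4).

-1/3

Both pieces are strictly decreasing (slopes −5 and −9), so each is injective on its own interval.
The left piece maps (−∞, −1) onto (11, ∞); the right piece maps [−1, ∞) onto (−∞, 10].
The union (11, ∞) ∪ (−∞, 10] omits the interval between 11 and 10; in particular 11 has no preimage. So f is not surjective.
Because the two images are disjoint, no x < −1 has f(x) = f(−1), so we compute f⁻¹(4): 4 lies in (−∞, 10], so solve −9x + 1 = 4: x = (4 − 1)/(−9) = −1/3.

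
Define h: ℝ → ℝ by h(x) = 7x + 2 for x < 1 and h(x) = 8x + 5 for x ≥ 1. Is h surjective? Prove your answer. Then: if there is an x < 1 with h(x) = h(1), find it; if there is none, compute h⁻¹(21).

Both pieces are strictly increasing (slopes 7 and 8), so each is injective on its own interval.
The left piece maps (−∞, 1) onto (−∞, 9); the right piece maps [1, ∞) onto [13, ∞).
The union (−∞, 9) ∪ [13, ∞) omits the interval between 9 and 13; in particular 9 has no preimage. So h is not surjective.
Because the two images are disjoint, no x < 1 has h(x) = h(1), so we compute h⁻¹(21): 21 lies in [13, ∞), so solve 8x + 5 = 21: x = (21 − 5)/8 = 2.

2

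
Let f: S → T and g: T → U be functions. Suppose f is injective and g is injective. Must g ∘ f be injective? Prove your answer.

injective

Suppose (g ∘ f)(u) = (g ∘ f)(v), i.e. g(f(u)) = g(f(v)).
Since g is injective, f(u) = f(v). Since f is injective, u = v. Thus g ∘ f is injective.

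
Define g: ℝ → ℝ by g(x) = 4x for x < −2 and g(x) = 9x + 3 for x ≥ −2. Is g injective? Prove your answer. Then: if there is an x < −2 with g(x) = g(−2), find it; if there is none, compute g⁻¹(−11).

-15/4

Both pieces are strictly increasing (slopes 4 and 9), so each is injective on its own interval.
The left piece maps (−∞, −2) onto (−∞, −8); the right piece maps [−2, ∞) onto [−15, ∞).
These images overlap. In particular g(−2) = −15 (right piece), and solving 4x = −15 on the left piece gives x = −15/4 < −2.
So g(−15/4) = g(−2) with −15/4 ≠ −2, and g is not injective. This x = −15/4 is the requested value below −2.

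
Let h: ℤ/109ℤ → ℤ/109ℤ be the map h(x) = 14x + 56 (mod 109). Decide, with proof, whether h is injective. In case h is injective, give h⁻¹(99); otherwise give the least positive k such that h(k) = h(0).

42

Suppose h(x_1) = h(x_2) in ℤ/109ℤ. Then 14x_1 + 56 ≡ 14x_2 + 56 (mod 109), thus 14(x_1 − x_2) ≡ 0 (mod 109).
Since gcd(14, 109) = 1, 14 is invertible modulo 109, therefore x_1 − x_2 ≡ 0 (mod 109), i.e. x_1 = x_2.
Thus h is injective.
We now compute 14⁻¹ mod 109 explicitly. Euclid's algorithm: 109 = 7·14 + 11, 14 = 1·11 + 3, 11 = 3·3 + 2, 3 = 1·2 + 1; back-substituting gives 1 = 39·14 − 5·109, so 14⁻¹ ≡ 39 (mod 109).
Since h is injective, we find h⁻¹(99): we need 14x ≡ 99 − 56 ≡ 43 (mod 109). Using 14⁻¹ = 39: x ≡ 39·43 = 1677 = 15·109 + 42, so x = 42.
Check: h(42) = 14·42 + 56 = 644 = 5·109 + 99 ≡ 99 (mod 109).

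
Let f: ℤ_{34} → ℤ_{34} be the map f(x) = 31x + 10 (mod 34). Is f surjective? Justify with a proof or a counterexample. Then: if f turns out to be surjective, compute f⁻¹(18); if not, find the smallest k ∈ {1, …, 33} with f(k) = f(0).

By definition, f is surjective if every y in the codomain equals f(x) for some x in the domain.
Since gcd(31, 34) = 1, 31 is invertible modulo 34. Euclid's algorithm: 34 = 1·31 + 3, 31 = 10·3 + 1; back-substituting gives 1 = 11·31 − 10·34, so 31⁻¹ ≡ 11 (mod 34).
For any y ∈ ℤ_{34}, x = 11(y − 10) mod 34 satisfies f(x) = 31·11(y − 10) + 10 ≡ y (since 31·11 ≡ 1 mod 34). So every y has a preimage.
Hence f is surjective.
Since f is surjective, we compute f⁻¹(18): solve 31x + 10 ≡ 18 (mod 34), i.e. 31x ≡ 8 (mod 34).
Multiplying by 31⁻¹ = 11 gives x ≡ 11·8 = 88 = 2·34 + 20 ≡ 20 (mod 34).
Check: f(20) = 31·20 + 10 = 630 = 18·34 + 18 ≡ 18 (mod 34).

20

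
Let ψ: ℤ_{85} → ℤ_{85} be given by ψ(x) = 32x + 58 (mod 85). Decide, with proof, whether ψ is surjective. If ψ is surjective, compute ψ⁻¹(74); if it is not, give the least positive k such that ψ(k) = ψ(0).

43

Recall: ψ is surjective if every y in the codomain equals ψ(x) for some x in the domain.
Since gcd(32, 85) = 1, 32 is invertible modulo 85. Euclid's algorithm: 85 = 2·32 + 21, 32 = 1·21 + 11, 21 = 1·11 + 10, 11 = 1·10 + 1; back-substituting gives 1 = 8·32 − 3·85, so 32⁻¹ ≡ 8 (mod 85).
For any y ∈ ℤ_{85}, x = 8(y − 58) mod 85 satisfies ψ(x) = 32·8(y − 58) + 58 ≡ y (since 32·8 ≡ 1 mod 85). So every y has a preimage.
Hence ψ is surjective.
Since ψ is surjective, we find ψ⁻¹(74): we need 32x ≡ 74 − 58 ≡ 16 (mod 85). Using 32⁻¹ = 8: x ≡ 8·16 = 128 = 1·85 + 43, so x = 43.
Check: ψ(43) = 32·43 + 58 = 1434 = 16·85 + 74 ≡ 74 (mod 85).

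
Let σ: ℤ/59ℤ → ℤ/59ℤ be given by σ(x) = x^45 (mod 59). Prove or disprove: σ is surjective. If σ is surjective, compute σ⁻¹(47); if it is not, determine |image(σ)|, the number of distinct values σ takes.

Since 59 is prime, the nonzero elements of ℤ/59ℤ form a cyclic group of order 58.
As gcd(45, 58) = 1, raising to the 45th power is a bijection on this group: if a^45 ≡ b^45 then (ab^{−1})^45 = 1, and the only element of order dividing gcd(45, 58) = 1 is 1, so a = b.
With σ(0) = 0 this makes σ injective on all of ℤ/59ℤ, hence bijective (finite equal-size domain and codomain). In particular σ is surjective.
Since σ is surjective, we find the preimage of 47. The inverse of x ↦ x^45 on (ℤ/59ℤ)^× is x ↦ x^49, because 45·49 = 2205 = 38·58 + 1 ≡ 1 (mod 58) and x^{58} = 1 for x ≠ 0 (Fermat). So σ⁻¹(47) = 47^49 mod 59.
Repeated squaring mod 59: 47^1 ≡ 47, 47^2 ≡ 47² = 2209 ≡ 26, 47^4 ≡ 26² = 676 ≡ 27, 47^8 ≡ 27² = 729 ≡ 21, 47^16 ≡ 21² = 441 ≡ 28, 47^32 ≡ 28² = 784 ≡ 17. Since 49 = 32 + 16 + 1, 47^49 ≡ 17·28·47: 17·28 = 476 ≡ 4, then 4·47 = 188 ≡ 11. So 47^49 ≡ 11 (mod 59).
Hence σ⁻¹(47) = 11.

11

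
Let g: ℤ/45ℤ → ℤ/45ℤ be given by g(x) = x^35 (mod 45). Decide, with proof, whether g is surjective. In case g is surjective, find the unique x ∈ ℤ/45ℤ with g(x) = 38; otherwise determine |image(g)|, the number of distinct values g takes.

g(0) = 0^35 = 0.
g(15): Repeated squaring mod 45: 15^1 ≡ 15, 15^2 ≡ 15² = 225 ≡ 0, 15^4 ≡ 0² = 0, 15^8 ≡ 0² = 0, 15^16 ≡ 0² = 0, 15^32 ≡ 0² = 0. Since 35 = 32 + 2 + 1, 15^35 ≡ 0·0·15: 0·0 = 0, then 0·15 = 0. So 15^35 ≡ 0 (mod 45).
So g(0) = g(15) = 0 while 0 ≠ 15, thus g is not injective.
A non-injective map from the 45-element set ℤ/45ℤ to itself takes at most 44 distinct values, so it cannot be surjective. So g is not surjective.
Since g is not surjective, we determine |image(g)|. Computing x^35 mod 45 for each x (by repeated squaring, reducing mod 45 at every step), the values g(0), g(1), …, g(44) are: 0, 1, 23, 27, 34, 20, 36, 13, 17, 9, 10, 41, 18, 7, 29, 0, 31, 8, 27, 19, 5, 36, 43, 2, 9, 40, 26, 18, 37, 14, 0, 16, 38, 27, 4, 35, 36, 28, 32, 9, 25, 11, 18, 22, 44.
The distinct values are {0, 1, 2, 4, 5, 7, 8, 9, 10, 11, 13, 14, 16, 17, 18, 19, 20, 22, 23, 25, 26, 27, 28, 29, 31, 32, 34, 35, 36, 37, 38, 40, 41, 43, 44}; there are 35 of them.

35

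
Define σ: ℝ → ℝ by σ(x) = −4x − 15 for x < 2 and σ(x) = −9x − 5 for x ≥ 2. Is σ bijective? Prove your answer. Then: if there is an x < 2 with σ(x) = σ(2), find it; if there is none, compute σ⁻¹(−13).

Both pieces are strictly decreasing (slopes −4 and −9), so each is injective on its own interval.
The left piece maps (−∞, 2) onto (−23, ∞); the right piece maps [2, ∞) onto (−∞, −23].
Since −23 = −23, the images partition ℝ: σ is injective and surjective, hence bijective.
Because the two images are disjoint, no x < 2 has σ(x) = σ(2), so we compute σ⁻¹(−13): −13 lies in (−23, ∞), so solve −4x − 15 = −13: x = (−13 + 15)/(−4) = −1/2.

-1/2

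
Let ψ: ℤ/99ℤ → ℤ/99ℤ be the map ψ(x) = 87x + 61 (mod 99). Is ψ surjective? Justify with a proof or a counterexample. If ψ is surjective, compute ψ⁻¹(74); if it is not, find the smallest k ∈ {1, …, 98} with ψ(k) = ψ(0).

33

Since gcd(87, 99) = 3, we have 87x ≡ 0 (mod 3) for all x, so ψ(x) ≡ 1 (mod 3).
But 0 ≢ 1 (mod 3), so 0 ∈ ℤ/99ℤ has no preimage. Therefore ψ is not surjective.
Since ψ is not surjective, we find the least positive k with ψ(k) = ψ(0): this means 87k ≡ 0 (mod 99), i.e. 99 ∣ 87k. Since gcd(87, 99) = 3, dividing through by 3 this holds exactly when 33 ∣ 29k, and as gcd(29, 33) = 1, exactly when 33 ∣ k.
The smallest positive such k is 33.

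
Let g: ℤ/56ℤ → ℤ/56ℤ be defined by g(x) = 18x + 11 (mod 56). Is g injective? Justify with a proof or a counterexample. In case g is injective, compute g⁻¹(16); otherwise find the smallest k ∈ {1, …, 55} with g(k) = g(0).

We have gcd(18, 56) = 2 > 1. Taking a = 0 and b = 28: g(0) = 11 and g(28) = 18·28 + 11 = 515 ≡ 11 (mod 56).
So g(0) = g(28) while 0 ≠ 28, so g is not injective.
Since g is not injective, we find the least positive k with g(k) = g(0): this means 18k ≡ 0 (mod 56), i.e. 56 ∣ 18k. Since gcd(18, 56) = 2, dividing through by 2 this holds exactly when 28 ∣ 9k, and as gcd(9, 28) = 1, exactly when 28 ∣ k.
The smallest positive such k is 28.

28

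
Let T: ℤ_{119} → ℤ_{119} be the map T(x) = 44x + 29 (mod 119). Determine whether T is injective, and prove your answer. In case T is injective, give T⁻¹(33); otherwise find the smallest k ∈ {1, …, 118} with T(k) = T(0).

If T(s) = T(t), then 44s ≡ 44t (mod 119). Because gcd(44, 119) = 1, we may cancel 44 to get s ≡ t (mod 119).
Therefore T is injective.
We now compute 44⁻¹ mod 119 explicitly. Euclid's algorithm: 119 = 2·44 + 31, 44 = 1·31 + 13, 31 = 2·13 + 5, 13 = 2·5 + 3, 5 = 1·3 + 2, 3 = 1·2 + 1; back-substituting gives 1 = 46·44 − 17·119, so 44⁻¹ ≡ 46 (mod 119).
Since T is injective, we find T⁻¹(33): we need 44x ≡ 33 − 29 ≡ 4 (mod 119). Using 44⁻¹ = 46: x ≡ 46·4 = 184 = 1·119 + 65, so x = 65.
Check: T(65) = 44·65 + 29 = 2889 = 24·119 + 33 ≡ 33 (mod 119).

65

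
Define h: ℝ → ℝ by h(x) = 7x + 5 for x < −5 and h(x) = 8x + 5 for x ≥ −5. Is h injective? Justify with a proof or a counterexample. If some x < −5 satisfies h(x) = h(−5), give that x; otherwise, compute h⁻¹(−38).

-40/7

Both pieces are strictly increasing (slopes 7 and 8), so each is injective on its own interval.
The left piece maps (−∞, −5) onto (−∞, −30); the right piece maps [−5, ∞) onto [−35, ∞).
These images overlap. In particular h(−5) = −35 (right piece), and solving 7x + 5 = −35 on the left piece gives x = −40/7 < −5.
So h(−40/7) = h(−5) with −40/7 ≠ −5, and h is not injective. This x = −40/7 is the requested value below −5.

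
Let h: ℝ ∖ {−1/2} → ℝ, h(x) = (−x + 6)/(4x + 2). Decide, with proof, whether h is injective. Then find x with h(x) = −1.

Suppose h(a) = h(b). Cross-multiplying: (−a + 6)(4b + 2) = (−b + 6)(4a + 2).
Expanding both sides and cancelling the symmetric terms leaves −26·(a − b) = 0. Since −26 ≠ 0, a = b. So h is injective.
Solving h(x) = −1: cross-multiplying gives −x + 6 = −1(4x + 2), which rearranges to 3x = −8, so x = −8/3.

-8/3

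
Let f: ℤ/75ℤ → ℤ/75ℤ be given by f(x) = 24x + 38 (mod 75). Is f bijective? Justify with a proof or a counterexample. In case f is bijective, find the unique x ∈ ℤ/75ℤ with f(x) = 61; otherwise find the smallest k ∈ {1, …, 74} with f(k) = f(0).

25

We have gcd(24, 75) = 3 > 1. Taking x_1 = 0 and x_2 = 25: f(0) = 38 and f(25) = 24·25 + 38 = 638 ≡ 38 (mod 75).
So f(0) = f(25) while 0 ≠ 25, hence f is not injective, hence not bijective.
Since f is not bijective, we find the least positive k with f(k) = f(0): this means 24k ≡ 0 (mod 75), i.e. 75 ∣ 24k. Since gcd(24, 75) = 3, dividing through by 3 this holds exactly when 25 ∣ 8k, and as gcd(8, 25) = 1, exactly when 25 ∣ k.
The smallest positive such k is 25.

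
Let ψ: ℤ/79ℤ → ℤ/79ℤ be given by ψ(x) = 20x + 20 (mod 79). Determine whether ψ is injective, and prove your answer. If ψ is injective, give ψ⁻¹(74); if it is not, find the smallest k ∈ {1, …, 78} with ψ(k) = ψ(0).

58

Suppose ψ(x_1) = ψ(x_2) in ℤ/79ℤ. Then 20x_1 + 20 ≡ 20x_2 + 20 (mod 79), thus 20(x_1 − x_2) ≡ 0 (mod 79).
Since gcd(20, 79) = 1, 20 is invertible modulo 79, therefore x_1 − x_2 ≡ 0 (mod 79), i.e. x_1 = x_2.
Thus ψ is injective.
We now compute 20⁻¹ mod 79 explicitly. Euclid's algorithm: 79 = 3·20 + 19, 20 = 1·19 + 1; back-substituting gives 1 = 4·20 − 1·79, so 20⁻¹ ≡ 4 (mod 79).
Since ψ is injective, we compute ψ⁻¹(74): solve 20x + 20 ≡ 74 (mod 79), i.e. 20x ≡ 54 (mod 79).
Multiplying by 20⁻¹ = 4 gives x ≡ 4·54 = 216 = 2·79 + 58 ≡ 58 (mod 79).
Check: ψ(58) = 20·58 + 20 = 1180 = 14·79 + 74 ≡ 74 (mod 79).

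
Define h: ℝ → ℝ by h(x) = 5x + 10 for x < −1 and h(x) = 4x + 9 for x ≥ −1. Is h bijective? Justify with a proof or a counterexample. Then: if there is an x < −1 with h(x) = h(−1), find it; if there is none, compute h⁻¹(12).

Both pieces are strictly increasing (slopes 5 and 4), so each is injective on its own interval.
The left piece maps (−∞, −1) onto (−∞, 5); the right piece maps [−1, ∞) onto [5, ∞).
Since 5 = 5, the images partition ℝ: h is injective and surjective, hence bijective.
Because the two images are disjoint, no x < −1 has h(x) = h(−1), so we compute h⁻¹(12): 12 lies in [5, ∞), so solve 4x + 9 = 12: x = (12 − 9)/4 = 3/4.

3/4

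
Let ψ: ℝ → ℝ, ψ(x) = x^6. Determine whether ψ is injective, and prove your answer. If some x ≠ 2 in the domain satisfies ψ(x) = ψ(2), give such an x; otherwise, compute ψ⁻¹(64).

ψ(2) = 64 = (−2)^6 = ψ(−2) (since 6 is even), with 2 ≠ −2. So ψ is not injective.
For the follow-up, such an x exists: taking x = −2 ∈ ℝ gives ψ(−2) = 64 = ψ(2) with −2 ≠ 2.

-2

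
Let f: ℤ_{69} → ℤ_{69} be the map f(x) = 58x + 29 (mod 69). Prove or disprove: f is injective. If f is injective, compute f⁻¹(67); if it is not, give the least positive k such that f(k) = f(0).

If f(x_1) = f(x_2), then 58x_1 ≡ 58x_2 (mod 69). Because gcd(58, 69) = 1, we may cancel 58 to get x_1 ≡ x_2 (mod 69).
Hence f is injective.
We now compute 58⁻¹ mod 69 explicitly. Euclid's algorithm: 69 = 1·58 + 11, 58 = 5·11 + 3, 11 = 3·3 + 2, 3 = 1·2 + 1; back-substituting gives 1 = 25·58 − 21·69, so 58⁻¹ ≡ 25 (mod 69).
Since f is injective, we compute f⁻¹(67): solve 58x + 29 ≡ 67 (mod 69), i.e. 58x ≡ 38 (mod 69).
Multiplying by 58⁻¹ = 25 gives x ≡ 25·38 = 950 = 13·69 + 53 ≡ 53 (mod 69).
Check: f(53) = 58·53 + 29 = 3103 = 44·69 + 67 ≡ 67 (mod 69).

53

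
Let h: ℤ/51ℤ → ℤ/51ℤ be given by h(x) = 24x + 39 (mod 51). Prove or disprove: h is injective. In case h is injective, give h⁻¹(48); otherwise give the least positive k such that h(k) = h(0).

We have gcd(24, 51) = 3 > 1. Taking u = 0 and v = 17: h(0) = 39 and h(17) = 24·17 + 39 = 447 ≡ 39 (mod 51).
So h(0) = h(17) while 0 ≠ 17, thus h is not injective.
Since h is not injective, we find the least positive k with h(k) = h(0): this means 24k ≡ 0 (mod 51), i.e. 51 ∣ 24k. Since gcd(24, 51) = 3, dividing through by 3 this holds exactly when 17 ∣ 8k, and as gcd(8, 17) = 1, exactly when 17 ∣ k.
The smallest positive such k is 17.

17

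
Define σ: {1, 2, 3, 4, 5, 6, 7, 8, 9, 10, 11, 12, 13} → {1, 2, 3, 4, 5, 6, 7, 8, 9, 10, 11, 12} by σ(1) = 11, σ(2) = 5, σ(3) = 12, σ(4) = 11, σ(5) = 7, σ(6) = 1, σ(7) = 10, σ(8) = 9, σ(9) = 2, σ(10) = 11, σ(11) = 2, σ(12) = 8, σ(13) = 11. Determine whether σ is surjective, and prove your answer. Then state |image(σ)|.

No element maps to 3, so σ is not surjective.
The image of σ is {1, 2, 5, 7, 8, 9, 10, 11, 12}, which has 9 elements.

9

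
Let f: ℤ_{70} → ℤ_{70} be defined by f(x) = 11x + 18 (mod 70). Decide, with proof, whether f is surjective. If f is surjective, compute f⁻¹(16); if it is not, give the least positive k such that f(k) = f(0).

Recall that surjectivity means every element of the codomain has a preimage under f.
Since gcd(11, 70) = 1, 11 is invertible modulo 70. Euclid's algorithm: 70 = 6·11 + 4, 11 = 2·4 + 3, 4 = 1·3 + 1; back-substituting gives 1 = 51·11 − 8·70, so 11⁻¹ ≡ 51 (mod 70).
For any y ∈ ℤ_{70}, x = 51(y − 18) mod 70 satisfies f(x) = 11·51(y − 18) + 18 ≡ y (since 11·51 ≡ 1 mod 70). So every y has a preimage.
Therefore f is surjective.
Since f is surjective, we compute f⁻¹(16): solve 11x + 18 ≡ 16 (mod 70), i.e. 11x ≡ 68 (mod 70).
Multiplying by 11⁻¹ = 51 gives x ≡ 51·68 = 3468 = 49·70 + 38 ≡ 38 (mod 70).
Check: f(38) = 11·38 + 18 = 436 = 6·70 + 16 ≡ 16 (mod 70).

38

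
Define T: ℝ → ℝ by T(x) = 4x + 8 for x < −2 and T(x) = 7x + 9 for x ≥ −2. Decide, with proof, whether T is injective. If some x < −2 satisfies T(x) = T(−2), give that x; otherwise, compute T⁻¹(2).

Both pieces are strictly increasing (slopes 4 and 7), so each is injective on its own interval.
The left piece maps (−∞, −2) onto (−∞, 0); the right piece maps [−2, ∞) onto [−5, ∞).
These images overlap. In particular T(−2) = −5 (right piece), and solving 4x + 8 = −5 on the left piece gives x = −13/4 < −2.
So T(−13/4) = T(−2) with −13/4 ≠ −2, and T is not injective. This x = −13/4 is the requested value below −2.

-13/4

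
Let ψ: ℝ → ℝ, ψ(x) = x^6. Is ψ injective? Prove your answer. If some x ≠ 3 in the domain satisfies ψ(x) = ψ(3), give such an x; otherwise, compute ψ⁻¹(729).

-3

ψ(3) = 729 = (−3)^6 = ψ(−3) (since 6 is even), with 3 ≠ −3. So ψ is not injective.
For the follow-up, such an x exists: taking x = −3 ∈ ℝ gives ψ(−3) = 729 = ψ(3) with −3 ≠ 3.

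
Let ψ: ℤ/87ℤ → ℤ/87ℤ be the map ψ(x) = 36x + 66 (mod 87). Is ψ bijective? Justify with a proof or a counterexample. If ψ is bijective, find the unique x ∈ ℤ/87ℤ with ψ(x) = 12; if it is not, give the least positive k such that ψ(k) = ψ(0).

We have gcd(36, 87) = 3 > 1. Taking a = 0 and b = 29: ψ(0) = 66 and ψ(29) = 36·29 + 66 = 1110 ≡ 66 (mod 87).
So ψ(0) = ψ(29) while 0 ≠ 29, hence ψ is not injective, hence not bijective.
Since ψ is not bijective, we find the least positive k with ψ(k) = ψ(0): this means 36k ≡ 0 (mod 87), i.e. 87 ∣ 36k. Since gcd(36, 87) = 3, dividing through by 3 this holds exactly when 29 ∣ 12k, and as gcd(12, 29) = 1, exactly when 29 ∣ k.
The smallest positive such k is 29.

29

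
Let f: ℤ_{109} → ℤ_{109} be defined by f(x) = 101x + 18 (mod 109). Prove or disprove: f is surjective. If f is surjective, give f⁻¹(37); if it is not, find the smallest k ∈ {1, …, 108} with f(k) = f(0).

93

By definition, f is surjective if every y in the codomain equals f(x) for some x in the domain.
Since gcd(101, 109) = 1, 101 is invertible modulo 109. Euclid's algorithm: 109 = 1·101 + 8, 101 = 12·8 + 5, 8 = 1·5 + 3, 5 = 1·3 + 2, 3 = 1·2 + 1; back-substituting gives 1 = 68·101 − 63·109, so 101⁻¹ ≡ 68 (mod 109).
Then y ↦ 68(y − 18) is a two-sided inverse to f, so every y ∈ ℤ_{109} has a preimage.
Thus f is surjective.
Since f is surjective, we compute f⁻¹(37): solve 101x + 18 ≡ 37 (mod 109), i.e. 101x ≡ 19 (mod 109).
Multiplying by 101⁻¹ = 68 gives x ≡ 68·19 = 1292 = 11·109 + 93 ≡ 93 (mod 109).
Check: f(93) = 101·93 + 18 = 9411 = 86·109 + 37 ≡ 37 (mod 109).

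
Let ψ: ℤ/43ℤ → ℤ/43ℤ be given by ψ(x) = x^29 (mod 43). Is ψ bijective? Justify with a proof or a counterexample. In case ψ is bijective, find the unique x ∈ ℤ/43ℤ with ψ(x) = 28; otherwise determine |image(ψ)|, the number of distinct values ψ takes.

19

Since 43 is prime, the nonzero elements of ℤ/43ℤ form a cyclic group of order 42.
As gcd(29, 42) = 1, raising to the 29th power is a bijection on this group: if x_1^29 ≡ x_2^29 then (x_1x_2^{−1})^29 = 1, and the only element of order dividing gcd(29, 42) = 1 is 1, so x_1 = x_2.
With ψ(0) = 0 this makes ψ injective on all of ℤ/43ℤ, hence bijective (finite equal-size domain and codomain). In particular ψ is bijective.
Since ψ is bijective, we find the preimage of 28. The inverse of x ↦ x^29 on (ℤ/43ℤ)^× is x ↦ x^29, because 29·29 = 841 = 20·42 + 1 ≡ 1 (mod 42) and x^{42} = 1 for x ≠ 0 (Fermat). So ψ⁻¹(28) = 28^29 mod 43.
Repeated squaring mod 43: 28^1 ≡ 28, 28^2 ≡ 28² = 784 ≡ 10, 28^4 ≡ 10² = 100 ≡ 14, 28^8 ≡ 14² = 196 ≡ 24, 28^16 ≡ 24² = 576 ≡ 17. Since 29 = 16 + 8 + 4 + 1, 28^29 ≡ 17·24·14·28: 17·24 = 408 ≡ 21, then 21·14 = 294 ≡ 36, then 36·28 = 1008 ≡ 19. So 28^29 ≡ 19 (mod 43).
Hence ψ⁻¹(28) = 19.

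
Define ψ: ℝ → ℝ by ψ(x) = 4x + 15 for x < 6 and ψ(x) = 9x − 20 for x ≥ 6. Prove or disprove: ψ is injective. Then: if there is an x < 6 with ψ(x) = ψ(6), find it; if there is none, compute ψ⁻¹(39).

19/4

Both pieces are strictly increasing (slopes 4 and 9), so each is injective on its own interval.
The left piece maps (−∞, 6) onto (−∞, 39); the right piece maps [6, ∞) onto [34, ∞).
These images overlap. In particular ψ(6) = 34 (right piece), and solving 4x + 15 = 34 on the left piece gives x = 19/4 < 6.
So ψ(19/4) = ψ(6) with 19/4 ≠ 6, and ψ is not injective. This x = 19/4 is the requested value below 6.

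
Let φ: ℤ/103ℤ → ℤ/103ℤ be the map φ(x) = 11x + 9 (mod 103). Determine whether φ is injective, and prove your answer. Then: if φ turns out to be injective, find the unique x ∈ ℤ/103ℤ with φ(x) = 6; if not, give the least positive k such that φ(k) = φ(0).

If φ(u) = φ(v), then 11u ≡ 11v (mod 103). Because gcd(11, 103) = 1, we may cancel 11 to get u ≡ v (mod 103).
Thus φ is injective.
We now compute 11⁻¹ mod 103 explicitly. Euclid's algorithm: 103 = 9·11 + 4, 11 = 2·4 + 3, 4 = 1·3 + 1; back-substituting gives 1 = 75·11 − 8·103, so 11⁻¹ ≡ 75 (mod 103).
Since φ is injective, we compute φ⁻¹(6): solve 11x + 9 ≡ 6 (mod 103), i.e. 11x ≡ 100 (mod 103).
Multiplying by 11⁻¹ = 75 gives x ≡ 75·100 = 7500 = 72·103 + 84 ≡ 84 (mod 103).
Check: φ(84) = 11·84 + 9 = 933 = 9·103 + 6 ≡ 6 (mod 103).

84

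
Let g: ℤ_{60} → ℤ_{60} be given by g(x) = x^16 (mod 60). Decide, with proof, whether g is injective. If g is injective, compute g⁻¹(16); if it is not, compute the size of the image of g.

g(2): Repeated squaring mod 60: 2^1 ≡ 2, 2^2 ≡ 2² = 4, 2^4 ≡ 4² = 16, 2^8 ≡ 16² = 256 ≡ 16, 2^16 ≡ 16² = 256 ≡ 16. So 2^16 ≡ 16 (mod 60).
g(4): Repeated squaring mod 60: 4^1 ≡ 4, 4^2 ≡ 4² = 16, 4^4 ≡ 16² = 256 ≡ 16, 4^8 ≡ 16² = 256 ≡ 16, 4^16 ≡ 16² = 256 ≡ 16. So 4^16 ≡ 16 (mod 60).
So g(2) = g(4) = 16 while 2 ≠ 4, thus g is not injective.
Since g is not injective, we determine |image(g)|. Computing x^16 mod 60 for each x (by repeated squaring, reducing mod 60 at every step), the values g(0), g(1), …, g(59) are: 0, 1, 16, 21, 16, 25, 36, 1, 16, 21, 40, 1, 36, 1, 16, 45, 16, 1, 36, 1, 40, 21, 16, 1, 36, 25, 16, 21, 16, 1, 0, 1, 16, 21, 16, 25, 36, 1, 16, 21, 40, 1, 36, 1, 16, 45, 16, 1, 36, 1, 40, 21, 16, 1, 36, 25, 16, 21, 16, 1.
The distinct values are {0, 1, 16, 21, 25, 36, 40, 45}; there are 8 of them.

8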